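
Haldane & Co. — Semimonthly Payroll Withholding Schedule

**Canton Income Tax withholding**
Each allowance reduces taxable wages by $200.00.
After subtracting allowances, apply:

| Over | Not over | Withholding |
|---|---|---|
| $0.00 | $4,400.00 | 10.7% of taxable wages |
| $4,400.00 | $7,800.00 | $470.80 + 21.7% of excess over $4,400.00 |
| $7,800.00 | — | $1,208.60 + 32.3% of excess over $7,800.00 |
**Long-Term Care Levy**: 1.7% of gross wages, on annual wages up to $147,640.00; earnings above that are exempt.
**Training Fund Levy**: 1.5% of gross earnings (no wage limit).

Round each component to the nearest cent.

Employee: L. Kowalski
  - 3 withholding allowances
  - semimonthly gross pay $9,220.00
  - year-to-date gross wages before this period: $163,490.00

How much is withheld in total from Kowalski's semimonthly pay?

Canton Income Tax: taxable = $9,220.00 − 3×$200.00 = $8,620.00
  $1,208.60 + 32.3% × ($8,620.00 − $7,800.00) = $1,208.60 + 32.3% × $820.00 = $1,473.46
Long-Term Care Levy: YTD $163,490.00 ≥ cap $147,640.00 → $0.00
Training Fund Levy: 1.5% × $9,220.00 = $138.30
Total: $1,473.46 + $0.00 + $138.30 = $1,611.76

$1,611.76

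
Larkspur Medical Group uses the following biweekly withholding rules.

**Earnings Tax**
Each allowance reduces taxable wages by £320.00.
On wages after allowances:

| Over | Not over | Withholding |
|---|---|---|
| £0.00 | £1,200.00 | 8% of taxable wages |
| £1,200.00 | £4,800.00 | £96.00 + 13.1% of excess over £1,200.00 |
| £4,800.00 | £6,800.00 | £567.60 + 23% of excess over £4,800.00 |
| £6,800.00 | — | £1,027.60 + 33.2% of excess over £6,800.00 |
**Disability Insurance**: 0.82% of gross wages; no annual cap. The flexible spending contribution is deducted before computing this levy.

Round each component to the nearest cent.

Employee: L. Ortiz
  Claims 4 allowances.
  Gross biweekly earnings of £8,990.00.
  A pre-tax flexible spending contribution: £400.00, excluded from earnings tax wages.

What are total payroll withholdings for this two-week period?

Earnings Tax: taxable = £8,990.00 − £400.00 − 4×£320.00 = £7,310.00
  £1,027.60 + 33.2% × (£7,310.00 − £6,800.00) = £1,027.60 + 33.2% × £510.00 = £1,196.92
Disability Insurance: 0.82% × £8,590.00 = £70.44
Total: £1,196.92 + £70.44 = £1,267.36

£1,267.36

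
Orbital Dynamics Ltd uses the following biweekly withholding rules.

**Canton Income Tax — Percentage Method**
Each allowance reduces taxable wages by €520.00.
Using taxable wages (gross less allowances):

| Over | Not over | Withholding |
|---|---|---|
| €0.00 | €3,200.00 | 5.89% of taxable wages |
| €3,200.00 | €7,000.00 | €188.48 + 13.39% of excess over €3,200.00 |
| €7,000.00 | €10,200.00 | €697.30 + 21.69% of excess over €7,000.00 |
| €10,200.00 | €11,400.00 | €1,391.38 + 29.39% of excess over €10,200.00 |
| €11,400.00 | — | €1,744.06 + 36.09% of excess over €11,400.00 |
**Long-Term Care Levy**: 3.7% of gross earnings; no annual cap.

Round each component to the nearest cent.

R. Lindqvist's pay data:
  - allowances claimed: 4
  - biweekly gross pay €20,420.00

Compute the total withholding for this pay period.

Canton Income Tax: taxable = €20,420.00 − 4×€520.00 = €18,340.00
  €1,744.06 + 36.09% × (€18,340.00 − €11,400.00) = €1,744.06 + 36.09% × €6,940.00 = €4,248.71
Long-Term Care Levy: 3.7% × €20,420.00 = €755.54
Total: €4,248.71 + €755.54 = €5,004.25

€5,004.25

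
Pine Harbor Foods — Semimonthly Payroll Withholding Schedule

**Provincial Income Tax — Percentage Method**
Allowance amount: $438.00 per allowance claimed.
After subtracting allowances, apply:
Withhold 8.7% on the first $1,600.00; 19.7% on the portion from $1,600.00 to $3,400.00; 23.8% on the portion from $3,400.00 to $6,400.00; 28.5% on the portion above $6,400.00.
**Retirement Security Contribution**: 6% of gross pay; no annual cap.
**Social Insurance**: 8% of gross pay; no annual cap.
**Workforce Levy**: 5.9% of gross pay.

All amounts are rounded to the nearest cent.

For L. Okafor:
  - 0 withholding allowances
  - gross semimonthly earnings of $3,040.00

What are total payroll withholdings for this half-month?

Provincial Income Tax: taxable = $3,040.00
  $139.20 + 19.7% × ($3,040.00 − $1,600.00) = $139.20 + 19.7% × $1,440.00 = $422.88
Retirement Security Contribution: 6% × $3,040.00 = $182.40
Social Insurance: 8% × $3,040.00 = $243.20
Workforce Levy: 5.9% × $3,040.00 = $179.36
Total: $422.88 + $182.40 + $243.20 + $179.36 = $1,027.84

$1,027.84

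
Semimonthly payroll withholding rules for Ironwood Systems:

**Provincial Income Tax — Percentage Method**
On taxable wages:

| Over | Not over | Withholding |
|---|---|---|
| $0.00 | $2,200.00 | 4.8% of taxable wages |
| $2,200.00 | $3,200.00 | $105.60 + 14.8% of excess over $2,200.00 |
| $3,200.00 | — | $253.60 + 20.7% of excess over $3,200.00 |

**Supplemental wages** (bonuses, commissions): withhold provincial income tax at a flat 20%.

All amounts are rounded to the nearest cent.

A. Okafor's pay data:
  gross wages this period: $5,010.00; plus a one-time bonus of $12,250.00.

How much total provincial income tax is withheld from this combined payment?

Provincial Income Tax: taxable = $5,010.00
  $253.60 + 20.7% × ($5,010.00 − $3,200.00) = $253.60 + 20.7% × $1,810.00 = $628.27
Supplemental (20% flat on bonus): 20% × $12,250.00 = $2,450.00
Total provincial income tax: $628.27 + $2,450.00 = $3,078.27

$3,078.27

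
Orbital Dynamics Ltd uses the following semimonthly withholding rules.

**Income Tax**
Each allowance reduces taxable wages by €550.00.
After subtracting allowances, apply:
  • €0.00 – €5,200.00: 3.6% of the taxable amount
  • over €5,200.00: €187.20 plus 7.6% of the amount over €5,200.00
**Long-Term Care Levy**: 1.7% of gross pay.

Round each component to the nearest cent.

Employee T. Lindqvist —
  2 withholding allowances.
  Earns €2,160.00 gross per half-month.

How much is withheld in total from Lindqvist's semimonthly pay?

Income Tax: taxable = €2,160.00 − 2×€550.00 = €1,060.00
  3.6% × €1,060.00 = €38.16
Long-Term Care Levy: 1.7% × €2,160.00 = €36.72
Total: €38.16 + €36.72 = €74.88

€74.88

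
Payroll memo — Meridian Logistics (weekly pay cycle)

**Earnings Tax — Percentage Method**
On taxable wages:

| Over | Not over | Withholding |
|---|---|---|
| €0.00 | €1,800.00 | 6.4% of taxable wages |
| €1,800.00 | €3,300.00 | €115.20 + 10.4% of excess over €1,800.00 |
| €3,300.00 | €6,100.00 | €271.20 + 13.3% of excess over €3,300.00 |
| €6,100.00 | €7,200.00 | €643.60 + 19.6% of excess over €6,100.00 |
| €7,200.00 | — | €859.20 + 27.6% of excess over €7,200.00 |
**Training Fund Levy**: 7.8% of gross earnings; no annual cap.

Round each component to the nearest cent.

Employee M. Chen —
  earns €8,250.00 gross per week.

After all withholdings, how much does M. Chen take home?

Earnings Tax: taxable = €8,250.00
  €859.20 + 27.6% × (€8,250.00 − €7,200.00) = €859.20 + 27.6% × €1,050.00 = €1,149.00
Training Fund Levy: 7.8% × €8,250.00 = €643.50
Total withheld: €1,149.00 + €643.50 = €1,792.50
Net pay: €8,250.00 − €1,792.50 = €6,457.50

€6,457.50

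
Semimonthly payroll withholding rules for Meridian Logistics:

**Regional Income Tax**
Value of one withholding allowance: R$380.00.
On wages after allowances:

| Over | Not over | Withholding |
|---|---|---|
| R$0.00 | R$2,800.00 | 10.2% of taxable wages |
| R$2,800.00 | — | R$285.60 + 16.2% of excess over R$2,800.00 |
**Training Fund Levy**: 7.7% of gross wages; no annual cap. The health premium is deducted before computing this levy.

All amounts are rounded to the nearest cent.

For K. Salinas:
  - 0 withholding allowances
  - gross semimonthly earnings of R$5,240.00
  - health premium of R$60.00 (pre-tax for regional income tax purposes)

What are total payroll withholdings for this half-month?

Regional Income Tax: taxable = R$5,240.00 − R$60.00 = R$5,180.00
  R$285.60 + 16.2% × (R$5,180.00 − R$2,800.00) = R$285.60 + 16.2% × R$2,380.00 = R$671.16
Training Fund Levy: 7.7% × R$5,180.00 = R$398.86
Total: R$671.16 + R$398.86 = R$1,070.02

R$1,070.02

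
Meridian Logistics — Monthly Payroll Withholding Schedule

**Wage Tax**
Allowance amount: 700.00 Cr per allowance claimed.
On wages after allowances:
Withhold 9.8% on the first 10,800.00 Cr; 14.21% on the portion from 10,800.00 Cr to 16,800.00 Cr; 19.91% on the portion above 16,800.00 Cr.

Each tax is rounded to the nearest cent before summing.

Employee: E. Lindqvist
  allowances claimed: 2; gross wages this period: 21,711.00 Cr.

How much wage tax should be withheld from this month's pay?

2,610.04 Cr

Wage Tax: taxable = 21,711.00 Cr − 2×700.00 Cr = 20,311.00 Cr
  1,911.00 Cr + 19.91% × (20,311.00 Cr − 16,800.00 Cr) = 1,911.00 Cr + 19.91% × 3,511.00 Cr = 2,610.04 Cr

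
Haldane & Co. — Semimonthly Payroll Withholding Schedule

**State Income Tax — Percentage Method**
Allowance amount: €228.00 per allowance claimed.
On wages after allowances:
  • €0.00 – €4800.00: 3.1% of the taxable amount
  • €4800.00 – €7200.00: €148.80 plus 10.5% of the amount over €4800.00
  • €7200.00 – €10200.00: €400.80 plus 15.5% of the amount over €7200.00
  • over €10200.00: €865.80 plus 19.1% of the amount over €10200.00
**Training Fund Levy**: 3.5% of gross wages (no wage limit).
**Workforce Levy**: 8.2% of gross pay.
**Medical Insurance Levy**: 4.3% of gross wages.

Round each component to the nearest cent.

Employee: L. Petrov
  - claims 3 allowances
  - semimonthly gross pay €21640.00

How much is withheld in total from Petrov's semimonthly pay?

€6382.60

State Income Tax: taxable = €21640.00 − 3×€228.00 = €20956.00
  €865.80 + 19.1% × (€20956.00 − €10200.00) = €865.80 + 19.1% × €10756.00 = €2920.20
Training Fund Levy: 3.5% × €21640.00 = €757.40
Workforce Levy: 8.2% × €21640.00 = €1774.48
Medical Insurance Levy: 4.3% × €21640.00 = €930.52
Total: €2920.20 + €757.40 + €1774.48 + €930.52 = €6382.60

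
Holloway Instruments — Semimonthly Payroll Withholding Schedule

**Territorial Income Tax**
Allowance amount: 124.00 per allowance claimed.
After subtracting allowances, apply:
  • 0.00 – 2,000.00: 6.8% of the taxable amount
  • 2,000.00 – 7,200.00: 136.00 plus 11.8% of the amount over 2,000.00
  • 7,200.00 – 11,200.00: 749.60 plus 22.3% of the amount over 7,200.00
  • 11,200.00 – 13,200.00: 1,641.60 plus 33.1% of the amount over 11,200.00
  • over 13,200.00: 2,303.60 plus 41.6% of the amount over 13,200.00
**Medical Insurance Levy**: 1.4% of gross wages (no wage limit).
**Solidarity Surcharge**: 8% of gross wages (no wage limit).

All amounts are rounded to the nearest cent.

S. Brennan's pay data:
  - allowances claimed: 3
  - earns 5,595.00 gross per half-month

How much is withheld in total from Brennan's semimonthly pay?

Territorial Income Tax: taxable = 5,595.00 − 3×124.00 = 5,223.00
  136.00 + 11.8% × (5,223.00 − 2,000.00) = 136.00 + 11.8% × 3,223.00 = 516.31
Medical Insurance Levy: 1.4% × 5,595.00 = 78.33
Solidarity Surcharge: 8% × 5,595.00 = 447.60
Total: 516.31 + 78.33 + 447.60 = 1,042.24

1,042.24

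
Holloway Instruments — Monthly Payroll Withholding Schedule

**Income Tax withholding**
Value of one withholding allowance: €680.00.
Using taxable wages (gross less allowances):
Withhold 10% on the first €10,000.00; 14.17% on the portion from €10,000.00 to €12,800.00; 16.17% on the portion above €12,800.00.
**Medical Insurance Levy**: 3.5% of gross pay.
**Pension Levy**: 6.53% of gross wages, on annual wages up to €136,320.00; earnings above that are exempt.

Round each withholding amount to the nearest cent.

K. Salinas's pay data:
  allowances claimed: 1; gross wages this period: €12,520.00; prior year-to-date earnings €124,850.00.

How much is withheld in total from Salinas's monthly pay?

Income Tax: taxable = €12,520.00 − 1×€680.00 = €11,840.00
  €1,000.00 + 14.17% × (€11,840.00 − €10,000.00) = €1,000.00 + 14.17% × €1,840.00 = €1,260.73
Medical Insurance Levy: 3.5% × €12,520.00 = €438.20
Pension Levy: cap €136,320.00 − YTD €124,850.00 = €11,470.00 subject; 6.53% × €11,470.00 = €748.99
Total: €1,260.73 + €438.20 + €748.99 = €2,447.92

€2,447.92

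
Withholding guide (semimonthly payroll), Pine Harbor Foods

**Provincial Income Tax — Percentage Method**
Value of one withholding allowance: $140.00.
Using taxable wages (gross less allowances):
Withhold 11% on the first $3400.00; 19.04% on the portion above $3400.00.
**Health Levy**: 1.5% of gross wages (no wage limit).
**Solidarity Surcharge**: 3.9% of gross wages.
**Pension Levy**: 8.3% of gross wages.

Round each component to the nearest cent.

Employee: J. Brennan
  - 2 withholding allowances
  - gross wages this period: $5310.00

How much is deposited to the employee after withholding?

$3898.18

Provincial Income Tax: taxable = $5310.00 − 2×$140.00 = $5030.00
  $374.00 + 19.04% × ($5030.00 − $3400.00) = $374.00 + 19.04% × $1630.00 = $684.35
Health Levy: 1.5% × $5310.00 = $79.65
Solidarity Surcharge: 3.9% × $5310.00 = $207.09
Pension Levy: 8.3% × $5310.00 = $440.73
Total withheld: $684.35 + $79.65 + $207.09 + $440.73 = $1411.82
Net pay: $5310.00 − $1411.82 = $3898.18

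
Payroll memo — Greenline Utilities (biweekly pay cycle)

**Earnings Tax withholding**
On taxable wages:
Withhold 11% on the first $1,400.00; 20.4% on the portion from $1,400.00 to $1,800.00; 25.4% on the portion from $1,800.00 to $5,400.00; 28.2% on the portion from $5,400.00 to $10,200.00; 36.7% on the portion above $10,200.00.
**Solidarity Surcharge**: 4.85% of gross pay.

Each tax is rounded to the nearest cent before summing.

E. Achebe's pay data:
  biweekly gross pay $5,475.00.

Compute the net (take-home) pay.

Earnings Tax: taxable = $5,475.00
  $1,150.00 + 28.2% × ($5,475.00 − $5,400.00) = $1,150.00 + 28.2% × $75.00 = $1,171.15
Solidarity Surcharge: 4.85% × $5,475.00 = $265.54
Total withheld: $1,171.15 + $265.54 = $1,436.69
Net pay: $5,475.00 − $1,436.69 = $4,038.31

$4,038.31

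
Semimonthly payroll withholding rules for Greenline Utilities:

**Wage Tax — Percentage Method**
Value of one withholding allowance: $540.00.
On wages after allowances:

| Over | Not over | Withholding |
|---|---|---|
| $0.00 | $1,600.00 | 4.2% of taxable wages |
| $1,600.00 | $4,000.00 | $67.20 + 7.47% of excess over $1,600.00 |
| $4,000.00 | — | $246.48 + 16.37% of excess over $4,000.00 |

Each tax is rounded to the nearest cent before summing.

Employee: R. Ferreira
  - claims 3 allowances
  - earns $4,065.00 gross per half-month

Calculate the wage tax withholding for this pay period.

Wage Tax: taxable = $4,065.00 − 3×$540.00 = $2,445.00
  $67.20 + 7.47% × ($2,445.00 − $1,600.00) = $67.20 + 7.47% × $845.00 = $130.32

$130.32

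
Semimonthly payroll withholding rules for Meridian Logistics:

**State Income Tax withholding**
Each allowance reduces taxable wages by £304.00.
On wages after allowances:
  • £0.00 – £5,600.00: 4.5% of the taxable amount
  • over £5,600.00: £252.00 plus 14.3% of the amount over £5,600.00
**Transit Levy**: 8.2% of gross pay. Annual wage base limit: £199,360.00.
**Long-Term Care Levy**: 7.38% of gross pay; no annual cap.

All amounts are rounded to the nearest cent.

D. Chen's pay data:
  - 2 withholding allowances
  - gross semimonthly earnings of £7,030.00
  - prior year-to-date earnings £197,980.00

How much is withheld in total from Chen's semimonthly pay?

£1,001.52

State Income Tax: taxable = £7,030.00 − 2×£304.00 = £6,422.00
  £252.00 + 14.3% × (£6,422.00 − £5,600.00) = £252.00 + 14.3% × £822.00 = £369.55
Transit Levy: cap £199,360.00 − YTD £197,980.00 = £1,380.00 subject; 8.2% × £1,380.00 = £113.16
Long-Term Care Levy: 7.38% × £7,030.00 = £518.81
Total: £369.55 + £113.16 + £518.81 = £1,001.52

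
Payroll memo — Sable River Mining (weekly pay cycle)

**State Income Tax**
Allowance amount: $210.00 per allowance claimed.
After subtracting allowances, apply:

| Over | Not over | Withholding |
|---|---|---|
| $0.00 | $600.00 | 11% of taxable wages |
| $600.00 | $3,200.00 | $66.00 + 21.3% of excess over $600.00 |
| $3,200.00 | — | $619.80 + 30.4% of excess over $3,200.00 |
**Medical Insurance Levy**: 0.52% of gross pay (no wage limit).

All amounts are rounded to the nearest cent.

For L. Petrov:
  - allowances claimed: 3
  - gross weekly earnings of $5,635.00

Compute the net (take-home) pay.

State Income Tax: taxable = $5,635.00 − 3×$210.00 = $5,005.00
  $619.80 + 30.4% × ($5,005.00 − $3,200.00) = $619.80 + 30.4% × $1,805.00 = $1,168.52
Medical Insurance Levy: 0.52% × $5,635.00 = $29.30
Total withheld: $1,168.52 + $29.30 = $1,197.82
Net pay: $5,635.00 − $1,197.82 = $4,437.18

$4,437.18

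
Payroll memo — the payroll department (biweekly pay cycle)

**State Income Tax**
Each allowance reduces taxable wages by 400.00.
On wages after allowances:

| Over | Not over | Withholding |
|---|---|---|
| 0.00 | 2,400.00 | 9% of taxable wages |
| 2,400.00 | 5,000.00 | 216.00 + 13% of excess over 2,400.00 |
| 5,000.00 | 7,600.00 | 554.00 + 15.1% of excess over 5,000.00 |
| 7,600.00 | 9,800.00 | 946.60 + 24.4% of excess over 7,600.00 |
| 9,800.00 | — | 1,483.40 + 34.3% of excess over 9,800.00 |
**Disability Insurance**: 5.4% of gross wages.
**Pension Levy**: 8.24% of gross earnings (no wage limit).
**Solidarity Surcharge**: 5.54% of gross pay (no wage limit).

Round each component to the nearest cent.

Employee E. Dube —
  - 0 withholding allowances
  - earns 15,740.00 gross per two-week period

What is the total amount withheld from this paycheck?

State Income Tax: taxable = 15,740.00
  1,483.40 + 34.3% × (15,740.00 − 9,800.00) = 1,483.40 + 34.3% × 5,940.00 = 3,520.82
Disability Insurance: 5.4% × 15,740.00 = 849.96
Pension Levy: 8.24% × 15,740.00 = 1,296.98
Solidarity Surcharge: 5.54% × 15,740.00 = 872.00
Total: 3,520.82 + 849.96 + 1,296.98 + 872.00 = 6,539.76

6,539.76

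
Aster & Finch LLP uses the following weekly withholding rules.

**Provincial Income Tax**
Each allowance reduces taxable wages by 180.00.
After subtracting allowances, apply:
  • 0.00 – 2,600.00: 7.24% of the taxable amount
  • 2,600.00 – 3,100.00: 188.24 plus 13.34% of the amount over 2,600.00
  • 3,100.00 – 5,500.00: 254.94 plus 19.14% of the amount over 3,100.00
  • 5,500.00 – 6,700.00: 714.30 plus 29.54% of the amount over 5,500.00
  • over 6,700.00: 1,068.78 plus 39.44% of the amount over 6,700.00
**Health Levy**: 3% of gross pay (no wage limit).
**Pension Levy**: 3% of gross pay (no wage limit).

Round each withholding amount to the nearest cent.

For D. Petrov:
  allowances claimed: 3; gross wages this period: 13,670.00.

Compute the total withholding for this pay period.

Provincial Income Tax: taxable = 13,670.00 − 3×180.00 = 13,130.00
  1,068.78 + 39.44% × (13,130.00 − 6,700.00) = 1,068.78 + 39.44% × 6,430.00 = 3,604.77
Health Levy: 3% × 13,670.00 = 410.10
Pension Levy: 3% × 13,670.00 = 410.10
Total: 3,604.77 + 410.10 + 410.10 = 4,424.97

4,424.97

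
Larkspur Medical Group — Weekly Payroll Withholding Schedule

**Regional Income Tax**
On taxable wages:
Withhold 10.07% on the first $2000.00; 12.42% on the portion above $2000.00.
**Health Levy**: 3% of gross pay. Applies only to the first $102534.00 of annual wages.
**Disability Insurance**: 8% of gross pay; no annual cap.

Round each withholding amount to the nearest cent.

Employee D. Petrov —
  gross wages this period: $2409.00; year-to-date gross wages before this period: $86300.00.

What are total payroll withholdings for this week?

Regional Income Tax: taxable = $2409.00
  $201.40 + 12.42% × ($2409.00 − $2000.00) = $201.40 + 12.42% × $409.00 = $252.20
Health Levy: 3% × $2409.00 = $72.27
Disability Insurance: 8% × $2409.00 = $192.72
Total: $252.20 + $72.27 + $192.72 = $517.19

$517.19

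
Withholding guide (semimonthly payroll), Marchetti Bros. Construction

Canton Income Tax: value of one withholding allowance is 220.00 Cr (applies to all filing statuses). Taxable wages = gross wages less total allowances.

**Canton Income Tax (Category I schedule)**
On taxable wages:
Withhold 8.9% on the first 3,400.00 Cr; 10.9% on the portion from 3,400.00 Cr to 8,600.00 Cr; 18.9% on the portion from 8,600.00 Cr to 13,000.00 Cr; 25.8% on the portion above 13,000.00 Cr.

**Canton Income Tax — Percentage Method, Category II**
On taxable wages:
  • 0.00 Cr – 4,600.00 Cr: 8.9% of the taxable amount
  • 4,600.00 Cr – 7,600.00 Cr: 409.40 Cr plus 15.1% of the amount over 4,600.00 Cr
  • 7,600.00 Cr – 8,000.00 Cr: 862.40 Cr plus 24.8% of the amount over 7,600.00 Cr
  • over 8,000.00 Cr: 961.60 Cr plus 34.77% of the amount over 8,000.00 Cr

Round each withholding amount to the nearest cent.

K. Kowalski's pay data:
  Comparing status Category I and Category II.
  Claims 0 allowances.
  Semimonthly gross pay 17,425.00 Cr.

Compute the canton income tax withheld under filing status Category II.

4,238.67 Cr

Canton Income Tax (Category II): taxable = 17,425.00 Cr
  961.60 Cr + 34.77% × (17,425.00 Cr − 8,000.00 Cr) = 961.60 Cr + 34.77% × 9,425.00 Cr = 4,238.67 Cr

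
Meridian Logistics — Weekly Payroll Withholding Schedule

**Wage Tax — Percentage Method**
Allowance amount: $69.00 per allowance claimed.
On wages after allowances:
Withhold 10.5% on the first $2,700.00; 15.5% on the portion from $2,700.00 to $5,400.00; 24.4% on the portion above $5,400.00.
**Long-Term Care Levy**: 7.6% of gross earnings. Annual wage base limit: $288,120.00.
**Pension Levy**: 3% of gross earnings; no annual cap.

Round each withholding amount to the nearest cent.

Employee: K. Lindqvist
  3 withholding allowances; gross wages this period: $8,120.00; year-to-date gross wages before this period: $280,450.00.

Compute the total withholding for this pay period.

Wage Tax: taxable = $8,120.00 − 3×$69.00 = $7,913.00
  $702.00 + 24.4% × ($7,913.00 − $5,400.00) = $702.00 + 24.4% × $2,513.00 = $1,315.17
Long-Term Care Levy: cap $288,120.00 − YTD $280,450.00 = $7,670.00 subject; 7.6% × $7,670.00 = $582.92
Pension Levy: 3% × $8,120.00 = $243.60
Total: $1,315.17 + $582.92 + $243.60 = $2,141.69

$2,141.69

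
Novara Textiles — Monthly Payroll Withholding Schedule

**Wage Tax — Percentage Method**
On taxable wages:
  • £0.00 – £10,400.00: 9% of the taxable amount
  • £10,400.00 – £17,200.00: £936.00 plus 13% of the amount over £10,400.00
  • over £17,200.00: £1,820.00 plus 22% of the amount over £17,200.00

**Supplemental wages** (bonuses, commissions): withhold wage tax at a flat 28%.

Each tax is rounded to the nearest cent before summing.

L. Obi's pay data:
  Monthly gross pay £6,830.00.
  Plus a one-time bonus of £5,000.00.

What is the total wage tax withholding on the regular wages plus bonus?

Wage Tax: taxable = £6,830.00
  9% × £6,830.00 = £614.70
Supplemental (28% flat on bonus): 28% × £5,000.00 = £1,400.00
Total wage tax: £614.70 + £1,400.00 = £2,014.70

£2,014.70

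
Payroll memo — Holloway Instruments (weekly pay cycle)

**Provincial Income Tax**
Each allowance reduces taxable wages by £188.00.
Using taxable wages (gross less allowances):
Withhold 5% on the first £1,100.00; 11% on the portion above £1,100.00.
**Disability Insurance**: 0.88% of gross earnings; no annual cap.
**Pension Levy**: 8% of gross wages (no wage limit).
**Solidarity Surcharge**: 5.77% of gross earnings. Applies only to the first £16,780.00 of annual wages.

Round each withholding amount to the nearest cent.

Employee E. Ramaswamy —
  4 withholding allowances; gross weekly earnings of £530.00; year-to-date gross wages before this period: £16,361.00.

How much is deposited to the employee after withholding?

£458.76

Provincial Income Tax: taxable = £530.00 − 4×£188.00 = £-222.00
  Taxable ≤ 0 → £0.00
Disability Insurance: 0.88% × £530.00 = £4.66
Pension Levy: 8% × £530.00 = £42.40
Solidarity Surcharge: cap £16,780.00 − YTD £16,361.00 = £419.00 subject; 5.77% × £419.00 = £24.18
Total withheld: £0.00 + £4.66 + £42.40 + £24.18 = £71.24
Net pay: £530.00 − £71.24 = £458.76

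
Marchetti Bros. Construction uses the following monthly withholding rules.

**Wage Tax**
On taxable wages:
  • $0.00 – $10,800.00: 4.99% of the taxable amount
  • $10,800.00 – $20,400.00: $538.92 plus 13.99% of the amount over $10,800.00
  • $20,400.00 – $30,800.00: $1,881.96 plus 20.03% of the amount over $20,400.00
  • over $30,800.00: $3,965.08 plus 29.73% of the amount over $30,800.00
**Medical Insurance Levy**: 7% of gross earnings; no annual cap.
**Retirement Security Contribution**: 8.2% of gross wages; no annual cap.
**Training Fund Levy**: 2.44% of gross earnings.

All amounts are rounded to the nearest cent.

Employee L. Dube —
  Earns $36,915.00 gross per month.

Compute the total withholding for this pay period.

$12,294.88

Wage Tax: taxable = $36,915.00
  $3,965.08 + 29.73% × ($36,915.00 − $30,800.00) = $3,965.08 + 29.73% × $6,115.00 = $5,783.07
Medical Insurance Levy: 7% × $36,915.00 = $2,584.05
Retirement Security Contribution: 8.2% × $36,915.00 = $3,027.03
Training Fund Levy: 2.44% × $36,915.00 = $900.73
Total: $5,783.07 + $2,584.05 + $3,027.03 + $900.73 = $12,294.88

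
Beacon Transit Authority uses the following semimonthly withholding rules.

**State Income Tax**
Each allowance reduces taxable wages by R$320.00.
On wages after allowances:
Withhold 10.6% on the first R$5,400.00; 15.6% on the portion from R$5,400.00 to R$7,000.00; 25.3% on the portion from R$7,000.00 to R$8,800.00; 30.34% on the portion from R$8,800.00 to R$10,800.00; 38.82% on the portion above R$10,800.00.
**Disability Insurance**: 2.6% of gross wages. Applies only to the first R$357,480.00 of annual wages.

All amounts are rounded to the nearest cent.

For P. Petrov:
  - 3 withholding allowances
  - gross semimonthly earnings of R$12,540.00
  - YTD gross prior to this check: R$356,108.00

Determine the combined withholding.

State Income Tax: taxable = R$12,540.00 − 3×R$320.00 = R$11,580.00
  R$1,884.20 + 38.82% × (R$11,580.00 − R$10,800.00) = R$1,884.20 + 38.82% × R$780.00 = R$2,187.00
Disability Insurance: cap R$357,480.00 − YTD R$356,108.00 = R$1,372.00 subject; 2.6% × R$1,372.00 = R$35.67
Total: R$2,187.00 + R$35.67 = R$2,222.67

R$2,222.67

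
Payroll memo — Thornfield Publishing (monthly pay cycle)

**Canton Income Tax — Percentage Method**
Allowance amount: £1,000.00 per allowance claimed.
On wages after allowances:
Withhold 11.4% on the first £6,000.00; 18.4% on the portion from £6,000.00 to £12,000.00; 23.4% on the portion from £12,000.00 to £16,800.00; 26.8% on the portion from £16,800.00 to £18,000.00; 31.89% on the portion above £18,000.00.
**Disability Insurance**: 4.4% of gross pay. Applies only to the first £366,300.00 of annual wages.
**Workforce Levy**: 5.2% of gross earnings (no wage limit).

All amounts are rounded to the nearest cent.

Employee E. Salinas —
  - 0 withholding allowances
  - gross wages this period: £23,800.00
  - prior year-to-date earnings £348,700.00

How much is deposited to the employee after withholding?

£16,705.58

Canton Income Tax: taxable = £23,800.00
  £3,232.80 + 31.89% × (£23,800.00 − £18,000.00) = £3,232.80 + 31.89% × £5,800.00 = £5,082.42
Disability Insurance: cap £366,300.00 − YTD £348,700.00 = £17,600.00 subject; 4.4% × £17,600.00 = £774.40
Workforce Levy: 5.2% × £23,800.00 = £1,237.60
Total withheld: £5,082.42 + £774.40 + £1,237.60 = £7,094.42
Net pay: £23,800.00 − £7,094.42 = £16,705.58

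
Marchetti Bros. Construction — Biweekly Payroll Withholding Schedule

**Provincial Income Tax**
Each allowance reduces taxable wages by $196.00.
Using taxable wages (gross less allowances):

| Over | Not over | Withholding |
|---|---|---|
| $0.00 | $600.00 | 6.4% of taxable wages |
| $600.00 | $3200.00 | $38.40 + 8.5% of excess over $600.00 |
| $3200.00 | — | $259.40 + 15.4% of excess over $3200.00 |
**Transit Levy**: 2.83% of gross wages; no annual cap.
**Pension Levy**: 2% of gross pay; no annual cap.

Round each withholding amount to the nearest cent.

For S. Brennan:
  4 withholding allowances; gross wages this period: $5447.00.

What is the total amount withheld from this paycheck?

$747.79

Provincial Income Tax: taxable = $5447.00 − 4×$196.00 = $4663.00
  $259.40 + 15.4% × ($4663.00 − $3200.00) = $259.40 + 15.4% × $1463.00 = $484.70
Transit Levy: 2.83% × $5447.00 = $154.15
Pension Levy: 2% × $5447.00 = $108.94
Total: $484.70 + $154.15 + $108.94 = $747.79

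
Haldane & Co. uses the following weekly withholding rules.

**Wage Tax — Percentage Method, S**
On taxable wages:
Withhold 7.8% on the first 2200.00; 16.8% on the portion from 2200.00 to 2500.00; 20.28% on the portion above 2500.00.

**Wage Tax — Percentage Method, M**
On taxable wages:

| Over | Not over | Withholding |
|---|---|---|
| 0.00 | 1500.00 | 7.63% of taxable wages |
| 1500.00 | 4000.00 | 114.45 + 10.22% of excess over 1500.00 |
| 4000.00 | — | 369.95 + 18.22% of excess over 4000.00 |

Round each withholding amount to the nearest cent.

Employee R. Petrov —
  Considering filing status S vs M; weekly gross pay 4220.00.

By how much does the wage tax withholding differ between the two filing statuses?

Wage Tax (S): taxable = 4220.00
  222.00 + 20.28% × (4220.00 − 2500.00) = 222.00 + 20.28% × 1720.00 = 570.82
Wage Tax (M): taxable = 4220.00
  369.95 + 18.22% × (4220.00 − 4000.00) = 369.95 + 18.22% × 220.00 = 410.03
Difference: |570.82 − 410.03| = 160.79 (higher under S)

160.79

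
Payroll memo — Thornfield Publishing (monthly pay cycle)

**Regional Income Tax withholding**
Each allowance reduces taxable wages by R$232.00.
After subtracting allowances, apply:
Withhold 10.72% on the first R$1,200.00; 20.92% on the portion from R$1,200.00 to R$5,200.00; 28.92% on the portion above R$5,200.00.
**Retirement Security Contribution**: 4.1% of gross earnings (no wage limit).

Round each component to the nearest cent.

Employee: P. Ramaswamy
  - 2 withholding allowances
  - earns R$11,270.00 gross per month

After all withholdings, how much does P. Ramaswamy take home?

Regional Income Tax: taxable = R$11,270.00 − 2×R$232.00 = R$10,806.00
  R$965.44 + 28.92% × (R$10,806.00 − R$5,200.00) = R$965.44 + 28.92% × R$5,606.00 = R$2,586.70
Retirement Security Contribution: 4.1% × R$11,270.00 = R$462.07
Total withheld: R$2,586.70 + R$462.07 = R$3,048.77
Net pay: R$11,270.00 − R$3,048.77 = R$8,221.23

R$8,221.23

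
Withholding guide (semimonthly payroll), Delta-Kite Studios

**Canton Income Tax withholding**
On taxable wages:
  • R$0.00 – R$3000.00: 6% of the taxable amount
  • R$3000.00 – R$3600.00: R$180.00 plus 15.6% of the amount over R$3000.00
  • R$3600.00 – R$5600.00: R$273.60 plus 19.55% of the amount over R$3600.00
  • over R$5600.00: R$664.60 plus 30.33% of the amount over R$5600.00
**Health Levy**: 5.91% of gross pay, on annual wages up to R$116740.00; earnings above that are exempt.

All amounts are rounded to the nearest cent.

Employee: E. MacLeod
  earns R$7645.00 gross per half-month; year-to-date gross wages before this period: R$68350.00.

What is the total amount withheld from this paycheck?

Canton Income Tax: taxable = R$7645.00
  R$664.60 + 30.33% × (R$7645.00 − R$5600.00) = R$664.60 + 30.33% × R$2045.00 = R$1284.85
Health Levy: 5.91% × R$7645.00 = R$451.82
Total: R$1284.85 + R$451.82 = R$1736.67

R$1736.67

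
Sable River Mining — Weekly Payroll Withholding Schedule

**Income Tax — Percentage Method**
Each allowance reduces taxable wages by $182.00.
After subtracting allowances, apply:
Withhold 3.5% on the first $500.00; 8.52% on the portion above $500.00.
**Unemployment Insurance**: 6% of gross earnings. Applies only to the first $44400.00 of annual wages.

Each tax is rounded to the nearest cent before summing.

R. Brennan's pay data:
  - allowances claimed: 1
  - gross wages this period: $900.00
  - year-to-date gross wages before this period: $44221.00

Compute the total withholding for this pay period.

$46.81

Income Tax: taxable = $900.00 − 1×$182.00 = $718.00
  $17.50 + 8.52% × ($718.00 − $500.00) = $17.50 + 8.52% × $218.00 = $36.07
Unemployment Insurance: cap $44400.00 − YTD $44221.00 = $179.00 subject; 6% × $179.00 = $10.74
Total: $36.07 + $10.74 = $46.81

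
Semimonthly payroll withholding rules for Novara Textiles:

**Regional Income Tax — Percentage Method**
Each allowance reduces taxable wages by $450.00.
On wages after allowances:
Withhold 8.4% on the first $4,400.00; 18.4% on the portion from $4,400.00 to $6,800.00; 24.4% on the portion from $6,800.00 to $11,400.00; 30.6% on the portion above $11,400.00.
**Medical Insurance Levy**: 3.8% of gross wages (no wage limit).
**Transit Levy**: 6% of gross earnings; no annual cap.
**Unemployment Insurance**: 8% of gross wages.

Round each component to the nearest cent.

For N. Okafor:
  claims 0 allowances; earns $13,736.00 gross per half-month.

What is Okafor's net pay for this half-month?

Regional Income Tax: taxable = $13,736.00
  $1,933.60 + 30.6% × ($13,736.00 − $11,400.00) = $1,933.60 + 30.6% × $2,336.00 = $2,648.42
Medical Insurance Levy: 3.8% × $13,736.00 = $521.97
Transit Levy: 6% × $13,736.00 = $824.16
Unemployment Insurance: 8% × $13,736.00 = $1,098.88
Total withheld: $2,648.42 + $521.97 + $824.16 + $1,098.88 = $5,093.43
Net pay: $13,736.00 − $5,093.43 = $8,642.57

$8,642.57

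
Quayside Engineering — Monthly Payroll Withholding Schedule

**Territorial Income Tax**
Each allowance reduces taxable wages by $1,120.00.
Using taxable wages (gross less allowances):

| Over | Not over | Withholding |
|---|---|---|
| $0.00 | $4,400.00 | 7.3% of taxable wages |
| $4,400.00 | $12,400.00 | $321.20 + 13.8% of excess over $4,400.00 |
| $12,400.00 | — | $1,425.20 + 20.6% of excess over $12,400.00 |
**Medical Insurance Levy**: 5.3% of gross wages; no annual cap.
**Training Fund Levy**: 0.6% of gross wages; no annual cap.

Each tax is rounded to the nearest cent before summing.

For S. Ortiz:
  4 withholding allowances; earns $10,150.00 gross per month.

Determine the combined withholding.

Territorial Income Tax: taxable = $10,150.00 − 4×$1,120.00 = $5,670.00
  $321.20 + 13.8% × ($5,670.00 − $4,400.00) = $321.20 + 13.8% × $1,270.00 = $496.46
Medical Insurance Levy: 5.3% × $10,150.00 = $537.95
Training Fund Levy: 0.6% × $10,150.00 = $60.90
Total: $496.46 + $537.95 + $60.90 = $1,095.31

$1,095.31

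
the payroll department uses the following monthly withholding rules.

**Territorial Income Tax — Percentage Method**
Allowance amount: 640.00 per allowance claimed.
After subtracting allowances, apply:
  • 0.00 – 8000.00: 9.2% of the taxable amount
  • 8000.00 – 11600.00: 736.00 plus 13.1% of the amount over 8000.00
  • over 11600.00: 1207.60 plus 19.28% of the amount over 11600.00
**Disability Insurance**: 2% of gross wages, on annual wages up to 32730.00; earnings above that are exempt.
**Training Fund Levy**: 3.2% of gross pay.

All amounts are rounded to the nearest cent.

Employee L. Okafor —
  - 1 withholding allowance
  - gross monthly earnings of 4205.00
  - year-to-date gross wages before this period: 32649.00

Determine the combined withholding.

Territorial Income Tax: taxable = 4205.00 − 1×640.00 = 3565.00
  9.2% × 3565.00 = 327.98
Disability Insurance: cap 32730.00 − YTD 32649.00 = 81.00 subject; 2% × 81.00 = 1.62
Training Fund Levy: 3.2% × 4205.00 = 134.56
Total: 327.98 + 1.62 + 134.56 = 464.16

464.16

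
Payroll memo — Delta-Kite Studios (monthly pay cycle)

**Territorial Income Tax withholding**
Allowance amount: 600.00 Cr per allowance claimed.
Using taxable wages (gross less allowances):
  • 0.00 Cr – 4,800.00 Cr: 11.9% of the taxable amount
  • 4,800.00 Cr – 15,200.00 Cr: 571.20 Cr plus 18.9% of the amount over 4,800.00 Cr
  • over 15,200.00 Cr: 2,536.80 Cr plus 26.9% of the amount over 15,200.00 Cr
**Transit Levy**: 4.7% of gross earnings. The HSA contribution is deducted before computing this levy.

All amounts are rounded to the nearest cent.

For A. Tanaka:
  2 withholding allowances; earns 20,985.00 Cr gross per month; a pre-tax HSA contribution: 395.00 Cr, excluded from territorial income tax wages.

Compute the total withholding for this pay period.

4,631.64 Cr

Territorial Income Tax: taxable = 20,985.00 Cr − 395.00 Cr − 2×600.00 Cr = 19,390.00 Cr
  2,536.80 Cr + 26.9% × (19,390.00 Cr − 15,200.00 Cr) = 2,536.80 Cr + 26.9% × 4,190.00 Cr = 3,663.91 Cr
Transit Levy: 4.7% × 20,590.00 Cr = 967.73 Cr
Total: 3,663.91 Cr + 967.73 Cr = 4,631.64 Cr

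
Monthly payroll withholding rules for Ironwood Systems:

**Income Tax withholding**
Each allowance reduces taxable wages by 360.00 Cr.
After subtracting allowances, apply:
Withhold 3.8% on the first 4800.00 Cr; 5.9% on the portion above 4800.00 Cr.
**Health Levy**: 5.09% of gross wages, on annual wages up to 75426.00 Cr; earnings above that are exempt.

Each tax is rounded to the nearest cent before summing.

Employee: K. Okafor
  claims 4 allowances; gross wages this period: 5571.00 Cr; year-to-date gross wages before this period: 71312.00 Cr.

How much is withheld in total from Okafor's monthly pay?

366.38 Cr

Income Tax: taxable = 5571.00 Cr − 4×360.00 Cr = 4131.00 Cr
  3.8% × 4131.00 Cr = 156.98 Cr
Health Levy: cap 75426.00 Cr − YTD 71312.00 Cr = 4114.00 Cr subject; 5.09% × 4114.00 Cr = 209.40 Cr
Total: 156.98 Cr + 209.40 Cr = 366.38 Cr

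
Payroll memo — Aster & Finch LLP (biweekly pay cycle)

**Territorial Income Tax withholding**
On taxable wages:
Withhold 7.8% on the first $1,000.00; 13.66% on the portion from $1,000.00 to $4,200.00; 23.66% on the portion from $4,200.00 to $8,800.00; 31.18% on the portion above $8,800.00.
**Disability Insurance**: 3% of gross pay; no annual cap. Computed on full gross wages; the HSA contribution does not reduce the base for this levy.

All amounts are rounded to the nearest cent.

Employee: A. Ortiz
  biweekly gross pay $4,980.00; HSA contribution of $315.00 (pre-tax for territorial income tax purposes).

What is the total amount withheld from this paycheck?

Territorial Income Tax: taxable = $4,980.00 − $315.00 = $4,665.00
  $515.12 + 23.66% × ($4,665.00 − $4,200.00) = $515.12 + 23.66% × $465.00 = $625.14
Disability Insurance: 3% × $4,980.00 = $149.40
Total: $625.14 + $149.40 = $774.54

$774.54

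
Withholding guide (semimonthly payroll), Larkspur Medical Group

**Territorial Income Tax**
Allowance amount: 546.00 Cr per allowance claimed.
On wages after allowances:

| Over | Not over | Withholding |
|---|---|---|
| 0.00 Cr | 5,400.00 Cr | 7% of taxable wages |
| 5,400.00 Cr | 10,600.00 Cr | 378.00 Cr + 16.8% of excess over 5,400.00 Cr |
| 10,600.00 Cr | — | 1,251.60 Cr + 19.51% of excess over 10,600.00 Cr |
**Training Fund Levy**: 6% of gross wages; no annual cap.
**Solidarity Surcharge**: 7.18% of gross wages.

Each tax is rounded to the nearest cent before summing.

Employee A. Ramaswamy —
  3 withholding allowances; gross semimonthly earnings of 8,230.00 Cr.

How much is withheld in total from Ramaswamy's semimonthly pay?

Territorial Income Tax: taxable = 8,230.00 Cr − 3×546.00 Cr = 6,592.00 Cr
  378.00 Cr + 16.8% × (6,592.00 Cr − 5,400.00 Cr) = 378.00 Cr + 16.8% × 1,192.00 Cr = 578.26 Cr
Training Fund Levy: 6% × 8,230.00 Cr = 493.80 Cr
Solidarity Surcharge: 7.18% × 8,230.00 Cr = 590.91 Cr
Total: 578.26 Cr + 493.80 Cr + 590.91 Cr = 1,662.97 Cr

1,662.97 Cr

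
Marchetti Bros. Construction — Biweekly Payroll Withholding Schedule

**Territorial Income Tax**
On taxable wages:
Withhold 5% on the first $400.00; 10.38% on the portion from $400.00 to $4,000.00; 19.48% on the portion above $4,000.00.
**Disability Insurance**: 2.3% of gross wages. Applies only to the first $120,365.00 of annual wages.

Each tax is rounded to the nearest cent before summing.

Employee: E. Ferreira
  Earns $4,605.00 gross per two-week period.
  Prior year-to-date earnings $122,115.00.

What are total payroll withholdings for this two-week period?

$511.53

Territorial Income Tax: taxable = $4,605.00
  $393.68 + 19.48% × ($4,605.00 − $4,000.00) = $393.68 + 19.48% × $605.00 = $511.53
Disability Insurance: YTD $122,115.00 ≥ cap $120,365.00 → $0.00
Total: $511.53 + $0.00 = $511.53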